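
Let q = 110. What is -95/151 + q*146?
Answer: 2424965/151 ≈ 16059.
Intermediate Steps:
-95/151 + q*146 = -95/151 + 110*146 = -95*1/151 + 16060 = -95/151 + 16060 = 2424965/151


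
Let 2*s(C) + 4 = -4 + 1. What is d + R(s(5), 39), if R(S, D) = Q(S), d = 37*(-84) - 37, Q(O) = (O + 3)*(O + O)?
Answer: -6283/2 ≈ -3141.5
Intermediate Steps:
Q(O) = 2*O*(3 + O) (Q(O) = (3 + O)*(2*O) = 2*O*(3 + O))
s(C) = -7/2 (s(C) = -2 + (-4 + 1)/2 = -2 + (1/2)*(-3) = -2 - 3/2 = -7/2)
d = -3145 (d = -3108 - 37 = -3145)
R(S, D) = 2*S*(3 + S)
d + R(s(5), 39) = -3145 + 2*(-7/2)*(3 - 7/2) = -3145 + 2*(-7/2)*(-1/2) = -3145 + 7/2 = -6283/2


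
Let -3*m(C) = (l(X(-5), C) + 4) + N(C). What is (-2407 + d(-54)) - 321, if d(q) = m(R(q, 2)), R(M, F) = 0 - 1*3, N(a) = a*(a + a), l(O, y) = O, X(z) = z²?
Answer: -8231/3 ≈ -2743.7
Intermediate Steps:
N(a) = 2*a² (N(a) = a*(2*a) = 2*a²)
R(M, F) = -3 (R(M, F) = 0 - 3 = -3)
m(C) = -29/3 - 2*C²/3 (m(C) = -(((-5)² + 4) + 2*C²)/3 = -((25 + 4) + 2*C²)/3 = -(29 + 2*C²)/3 = -29/3 - 2*C²/3)
d(q) = -47/3 (d(q) = -29/3 - ⅔*(-3)² = -29/3 - ⅔*9 = -29/3 - 6 = -47/3)
(-2407 + d(-54)) - 321 = (-2407 - 47/3) - 321 = -7268/3 - 321 = -8231/3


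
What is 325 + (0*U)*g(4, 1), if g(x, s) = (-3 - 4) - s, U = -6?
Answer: 325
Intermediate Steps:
g(x, s) = -7 - s
325 + (0*U)*g(4, 1) = 325 + (0*(-6))*(-7 - 1*1) = 325 + 0*(-7 - 1) = 325 + 0*(-8) = 325 + 0 = 325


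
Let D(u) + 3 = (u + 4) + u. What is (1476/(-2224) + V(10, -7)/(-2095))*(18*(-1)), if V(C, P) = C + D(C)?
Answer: 7112619/582410 ≈ 12.212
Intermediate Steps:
D(u) = 1 + 2*u (D(u) = -3 + ((u + 4) + u) = -3 + ((4 + u) + u) = -3 + (4 + 2*u) = 1 + 2*u)
V(C, P) = 1 + 3*C (V(C, P) = C + (1 + 2*C) = 1 + 3*C)
(1476/(-2224) + V(10, -7)/(-2095))*(18*(-1)) = (1476/(-2224) + (1 + 3*10)/(-2095))*(18*(-1)) = (1476*(-1/2224) + (1 + 30)*(-1/2095))*(-18) = (-369/556 + 31*(-1/2095))*(-18) = (-369/556 - 31/2095)*(-18) = -790291/1164820*(-18) = 7112619/582410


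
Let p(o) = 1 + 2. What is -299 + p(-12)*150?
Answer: 151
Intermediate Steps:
p(o) = 3
-299 + p(-12)*150 = -299 + 3*150 = -299 + 450 = 151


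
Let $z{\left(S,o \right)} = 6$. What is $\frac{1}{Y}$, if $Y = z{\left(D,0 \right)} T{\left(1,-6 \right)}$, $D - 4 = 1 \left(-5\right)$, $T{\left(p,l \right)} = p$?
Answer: $\frac{1}{6} \approx 0.16667$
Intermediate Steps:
$D = -1$ ($D = 4 + 1 \left(-5\right) = 4 - 5 = -1$)
$Y = 6$ ($Y = 6 \cdot 1 = 6$)
$\frac{1}{Y} = \frac{1}{6}$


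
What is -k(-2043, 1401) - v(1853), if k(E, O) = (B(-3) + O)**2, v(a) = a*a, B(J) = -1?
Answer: -5393609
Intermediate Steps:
v(a) = a**2
k(E, O) = (-1 + O)**2
-k(-2043, 1401) - v(1853) = -(-1 + 1401)**2 - 1*1853**2 = -1*1400**2 - 1*3433609 = -1*1960000 - 3433609 = -1960000 - 3433609 = -5393609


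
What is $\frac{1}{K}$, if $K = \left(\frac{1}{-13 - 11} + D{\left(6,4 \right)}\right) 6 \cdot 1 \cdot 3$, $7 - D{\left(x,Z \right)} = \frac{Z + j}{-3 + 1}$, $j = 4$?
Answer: $\frac{4}{789} \approx 0.0050697$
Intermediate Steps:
$D{\left(x,Z \right)} = 9 + \frac{Z}{2}$ ($D{\left(x,Z \right)} = 7 - \frac{Z + 4}{-3 + 1} = 7 - \frac{4 + Z}{-2} = 7 - \left(4 + Z\right) \left(- \frac{1}{2}\right) = 7 - \left(-2 - \frac{Z}{2}\right) = 7 + \left(2 + \frac{Z}{2}\right) = 9 + \frac{Z}{2}$)
$K = \frac{789}{4}$ ($K = \left(\frac{1}{-13 - 11} + \left(9 + \frac{1}{2} \cdot 4\right)\right) 6 \cdot 1 \cdot 3 = \left(\frac{1}{-24} + \left(9 + 2\right)\right) 6 \cdot 3 = \left(- \frac{1}{24} + 11\right) 18 = \frac{263}{24} \cdot 18 = \frac{789}{4} \approx 197.25$)
$\frac{1}{K} = \frac{1}{\frac{789}{4}} = \frac{4}{789}$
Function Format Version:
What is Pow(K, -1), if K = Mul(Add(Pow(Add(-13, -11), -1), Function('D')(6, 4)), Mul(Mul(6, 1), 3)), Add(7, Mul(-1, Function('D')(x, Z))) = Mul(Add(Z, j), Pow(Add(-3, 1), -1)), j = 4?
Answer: Rational(4, 789) ≈ 0.0050697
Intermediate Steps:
Function('D')(x, Z) = Add(9, Mul(Rational(1, 2), Z)) (Function('D')(x, Z) = Add(7, Mul(-1, Mul(Add(Z, 4), Pow(Add(-3, 1), -1)))) = Add(7, Mul(-1, Mul(Add(4, Z), Pow(-2, -1)))) = Add(7, Mul(-1, Mul(Add(4, Z), Rational(-1, 2)))) = Add(7, Mul(-1, Add(-2, Mul(Rational(-1, 2), Z)))) = Add(7, Add(2, Mul(Rational(1, 2), Z))) = Add(9, Mul(Rational(1, 2), Z)))
K = Rational(789, 4) (K = Mul(Add(Pow(Add(-13, -11), -1), Add(9, Mul(Rational(1, 2), 4))), Mul(Mul(6, 1), 3)) = Mul(Add(Pow(-24, -1), Add(9, 2)), Mul(6, 3)) = Mul(Add(Rational(-1, 24), 11), 18) = Mul(Rational(263, 24), 18) = Rational(789, 4) ≈ 197.25)
Pow(K, -1) = Pow(Rational(789, 4), -1) = Rational(4, 789)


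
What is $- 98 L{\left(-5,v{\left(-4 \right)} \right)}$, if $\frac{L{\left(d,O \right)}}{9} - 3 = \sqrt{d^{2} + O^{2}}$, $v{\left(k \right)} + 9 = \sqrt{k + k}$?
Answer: $-2646 - 882 \sqrt{98 - 36 i \sqrt{2}} \approx -11650.0 + 2199.3 i$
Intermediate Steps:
$v{\left(k \right)} = -9 + \sqrt{2} \sqrt{k}$ ($v{\left(k \right)} = -9 + \sqrt{k + k} = -9 + \sqrt{2 k} = -9 + \sqrt{2} \sqrt{k}$)
$L{\left(d,O \right)} = 27 + 9 \sqrt{O^{2} + d^{2}}$ ($L{\left(d,O \right)} = 27 + 9 \sqrt{d^{2} + O^{2}} = 27 + 9 \sqrt{O^{2} + d^{2}}$)
$- 98 L{\left(-5,v{\left(-4 \right)} \right)} = - 98 \left(27 + 9 \sqrt{\left(-9 + \sqrt{2} \sqrt{-4}\right)^{2} + \left(-5\right)^{2}}\right) = - 98 \left(27 + 9 \sqrt{\left(-9 + \sqrt{2} \cdot 2 i\right)^{2} + 25}\right) = - 98 \left(27 + 9 \sqrt{\left(-9 + 2 i \sqrt{2}\right)^{2} + 25}\right) = - 98 \left(27 + 9 \sqrt{25 + \left(-9 + 2 i \sqrt{2}\right)^{2}}\right) = -2646 - 882 \sqrt{25 + \left(-9 + 2 i \sqrt{2}\right)^{2}}$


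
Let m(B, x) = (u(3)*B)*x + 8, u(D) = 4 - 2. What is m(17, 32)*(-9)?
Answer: -9864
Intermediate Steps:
u(D) = 2
m(B, x) = 8 + 2*B*x (m(B, x) = (2*B)*x + 8 = 2*B*x + 8 = 8 + 2*B*x)
m(17, 32)*(-9) = (8 + 2*17*32)*(-9) = (8 + 1088)*(-9) = 1096*(-9) = -9864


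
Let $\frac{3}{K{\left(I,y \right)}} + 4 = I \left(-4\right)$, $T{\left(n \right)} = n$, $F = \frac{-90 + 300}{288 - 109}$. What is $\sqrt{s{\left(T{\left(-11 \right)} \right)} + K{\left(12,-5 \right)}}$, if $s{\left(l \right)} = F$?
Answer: $\frac{\sqrt{24161241}}{4654} \approx 1.0562$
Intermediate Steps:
$F = \frac{210}{179} \approx 1.1732$
$K{\left(I,y \right)} = \frac{3}{-4 - 4 I}$ ($K{\left(I,y \right)} = \frac{3}{-4 + I \left(-4\right)} = \frac{3}{-4 - 4 I}$)
$s{\left(l \right)} = \frac{210}{179}$
$\sqrt{s{\left(T{\left(-11 \right)} \right)} + K{\left(12,-5 \right)}} = \sqrt{\frac{210}{179} - \frac{3}{4 + 4 \cdot 12}} = \sqrt{\frac{210}{179} - \frac{3}{4 + 48}} = \sqrt{\frac{210}{179} - \frac{3}{52}} = \sqrt{\frac{10383}{9308}} = \frac{\sqrt{24161241}}{4654}$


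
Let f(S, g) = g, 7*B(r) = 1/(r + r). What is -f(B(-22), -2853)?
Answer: 2853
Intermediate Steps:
B(r) = 1/(14*r) (B(r) = 1/(7*(r + r)) = 1/(7*((2*r))) = (1/(2*r))/7 = 1/(14*r))
-f(B(-22), -2853) = -1*(-2853) = 2853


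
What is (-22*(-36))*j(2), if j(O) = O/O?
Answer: 792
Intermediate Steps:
j(O) = 1
(-22*(-36))*j(2) = -22*(-36)*1 = 792*1 = 792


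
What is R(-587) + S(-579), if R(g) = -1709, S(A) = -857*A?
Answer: 494494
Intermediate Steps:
R(-587) + S(-579) = -1709 - 857*(-579) = -1709 + 496203 = 494494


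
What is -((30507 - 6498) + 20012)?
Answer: -44021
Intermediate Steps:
-((30507 - 6498) + 20012) = -(24009 + 20012) = -1*44021 = -44021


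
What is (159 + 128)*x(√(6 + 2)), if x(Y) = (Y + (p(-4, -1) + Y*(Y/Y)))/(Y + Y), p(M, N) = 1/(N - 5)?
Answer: 287 - 287*√2/48 ≈ 278.54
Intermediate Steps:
p(M, N) = 1/(-5 + N)
x(Y) = (-⅙ + 2*Y)/(2*Y) (x(Y) = (Y + (1/(-5 - 1) + Y*(Y/Y)))/(Y + Y) = (Y + (1/(-6) + Y*1))/((2*Y)) = (Y + (-⅙ + Y))*(1/(2*Y)) = (-⅙ + 2*Y)*(1/(2*Y)) = (-⅙ + 2*Y)/(2*Y))
(159 + 128)*x(√(6 + 2)) = (159 + 128)*((-1/12 + √(6 + 2))/(√(6 + 2))) = 287*((-1/12 + √8)/(√8)) = 287*((-1/12 + 2*√2)/((2*√2))) = 287*((√2/4)*(-1/12 + 2*√2)) = 287*(√2*(-1/12 + 2*√2)/4) = 287*√2*(-1/12 + 2*√2)/4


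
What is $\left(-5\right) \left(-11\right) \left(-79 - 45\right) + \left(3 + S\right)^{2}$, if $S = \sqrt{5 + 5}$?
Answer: $-6801 + 6 \sqrt{10} \approx -6782.0$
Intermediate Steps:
$S = \sqrt{10} \approx 3.1623$
$\left(-5\right) \left(-11\right) \left(-79 - 45\right) + \left(3 + S\right)^{2} = \left(-5\right) \left(-11\right) \left(-79 - 45\right) + \left(3 + \sqrt{10}\right)^{2} = 55 \left(-79 - 45\right) + \left(3 + \sqrt{10}\right)^{2} = 55 \left(-124\right) + \left(3 + \sqrt{10}\right)^{2} = -6820 + \left(3 + \sqrt{10}\right)^{2}$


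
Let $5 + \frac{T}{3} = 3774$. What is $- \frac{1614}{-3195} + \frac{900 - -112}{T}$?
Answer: $\frac{2386982}{4013985} \approx 0.59467$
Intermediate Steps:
$T = 11307$ ($T = -15 + 3 \cdot 3774 = -15 + 11322 = 11307$)
$- \frac{1614}{-3195} + \frac{900 - -112}{T} = - \frac{1614}{-3195} + \frac{900 - -112}{11307} = \left(-1614\right) \left(- \frac{1}{3195}\right) + \left(900 + 112\right) \frac{1}{11307} = \frac{538}{1065} + 1012 \cdot \frac{1}{11307} = \frac{538}{1065} + \frac{1012}{11307} = \frac{2386982}{4013985}$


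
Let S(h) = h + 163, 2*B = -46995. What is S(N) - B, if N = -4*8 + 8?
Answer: 47273/2 ≈ 23637.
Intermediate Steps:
B = -46995/2 (B = (½)*(-46995) = -46995/2 ≈ -23498.)
N = -24 (N = -32 + 8 = -24)
S(h) = 163 + h
S(N) - B = (163 - 24) - 1*(-46995/2) = 139 + 46995/2 = 47273/2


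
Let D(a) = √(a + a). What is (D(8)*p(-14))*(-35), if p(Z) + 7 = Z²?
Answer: -26460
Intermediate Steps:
D(a) = √2*√a (D(a) = √(2*a) = √2*√a)
p(Z) = -7 + Z²
(D(8)*p(-14))*(-35) = ((√2*√8)*(-7 + (-14)²))*(-35) = ((√2*(2*√2))*(-7 + 196))*(-35) = (4*189)*(-35) = 756*(-35) = -26460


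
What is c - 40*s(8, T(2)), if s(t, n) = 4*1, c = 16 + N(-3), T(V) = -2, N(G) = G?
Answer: -147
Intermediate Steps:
c = 13 (c = 16 - 3 = 13)
s(t, n) = 4
c - 40*s(8, T(2)) = 13 - 40*4 = 13 - 160 = -147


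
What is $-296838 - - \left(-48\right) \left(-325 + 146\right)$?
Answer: $-288246$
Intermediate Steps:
$-296838 - - \left(-48\right) \left(-325 + 146\right) = -296838 - - \left(-48\right) \left(-179\right) = -296838 - \left(-1\right) 8592 = -296838 - -8592 = -296838 + 8592 = -288246$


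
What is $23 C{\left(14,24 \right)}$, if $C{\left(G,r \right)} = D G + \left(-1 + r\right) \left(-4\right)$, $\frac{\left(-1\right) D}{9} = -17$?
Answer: $47150$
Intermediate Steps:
$D = 153$ ($D = \left(-9\right) \left(-17\right) = 153$)
$C{\left(G,r \right)} = 4 - 4 r + 153 G$ ($C{\left(G,r \right)} = 153 G + \left(-1 + r\right) \left(-4\right) = 153 G - \left(-4 + 4 r\right) = 4 - 4 r + 153 G$)
$23 C{\left(14,24 \right)} = 23 \left(4 - 96 + 153 \cdot 14\right) = 23 \left(4 - 96 + 2142\right) = 23 \cdot 2050 = 47150$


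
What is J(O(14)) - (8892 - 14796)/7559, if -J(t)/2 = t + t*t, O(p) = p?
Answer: -3168876/7559 ≈ -419.22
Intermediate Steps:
J(t) = -2*t - 2*t² (J(t) = -2*(t + t*t) = -2*(t + t²) = -2*t - 2*t²)
J(O(14)) - (8892 - 14796)/7559 = -2*14*(1 + 14) - (8892 - 14796)/7559 = -2*14*15 - (-5904)/7559 = -420 - 1*(-5904/7559) = -420 + 5904/7559 = -3168876/7559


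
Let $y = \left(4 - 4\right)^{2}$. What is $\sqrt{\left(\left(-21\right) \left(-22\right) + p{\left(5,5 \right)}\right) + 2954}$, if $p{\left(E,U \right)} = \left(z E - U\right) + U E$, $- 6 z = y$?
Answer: $2 \sqrt{859} \approx 58.617$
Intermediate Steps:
$y = 0$ ($y = 0^{2} = 0$)
$z = 0$ ($z = \left(- \frac{1}{6}\right) 0 = 0$)
$p{\left(E,U \right)} = - U + E U$ ($p{\left(E,U \right)} = \left(0 E - U\right) + U E = \left(0 - U\right) + E U = - U + E U$)
$\sqrt{\left(\left(-21\right) \left(-22\right) + p{\left(5,5 \right)}\right) + 2954} = \sqrt{\left(\left(-21\right) \left(-22\right) + 5 \left(-1 + 5\right)\right) + 2954} = \sqrt{\left(462 + 5 \cdot 4\right) + 2954} = \sqrt{\left(462 + 20\right) + 2954} = \sqrt{482 + 2954} = \sqrt{3436} = 2 \sqrt{859}$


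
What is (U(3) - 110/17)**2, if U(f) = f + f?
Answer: 64/289 ≈ 0.22145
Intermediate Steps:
U(f) = 2*f
(U(3) - 110/17)**2 = (2*3 - 110/17)**2 = (6 - 110*1/17)**2 = (6 - 110/17)**2 = (-8/17)**2 = 64/289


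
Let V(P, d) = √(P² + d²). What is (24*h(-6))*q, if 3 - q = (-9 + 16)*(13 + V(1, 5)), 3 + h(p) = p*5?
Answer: 69696 + 5544*√26 ≈ 97965.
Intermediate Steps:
h(p) = -3 + 5*p (h(p) = -3 + p*5 = -3 + 5*p)
q = -88 - 7*√26 (q = 3 - (-9 + 16)*(13 + √(1² + 5²)) = 3 - 7*(13 + √(1 + 25)) = 3 - 7*(13 + √26) = 3 - (91 + 7*√26) = 3 + (-91 - 7*√26) = -88 - 7*√26 ≈ -123.69)
(24*h(-6))*q = (24*(-3 + 5*(-6)))*(-88 - 7*√26) = (24*(-3 - 30))*(-88 - 7*√26) = (24*(-33))*(-88 - 7*√26) = -792*(-88 - 7*√26) = 69696 + 5544*√26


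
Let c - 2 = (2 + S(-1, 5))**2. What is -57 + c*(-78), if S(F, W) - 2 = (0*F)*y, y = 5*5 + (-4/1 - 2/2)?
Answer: -1461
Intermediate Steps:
y = 20 (y = 25 + (-4*1 - 2*1/2) = 25 + (-4 - 1) = 25 - 5 = 20)
S(F, W) = 2 (S(F, W) = 2 + (0*F)*20 = 2 + 0*20 = 2 + 0 = 2)
c = 18 (c = 2 + (2 + 2)**2 = 2 + 4**2 = 2 + 16 = 18)
-57 + c*(-78) = -57 + 18*(-78) = -57 - 1404 = -1461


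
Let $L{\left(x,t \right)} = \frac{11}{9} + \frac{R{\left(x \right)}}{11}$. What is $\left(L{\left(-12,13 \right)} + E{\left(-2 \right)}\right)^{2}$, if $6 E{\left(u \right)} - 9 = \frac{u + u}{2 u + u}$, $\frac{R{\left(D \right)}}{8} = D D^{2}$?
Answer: $\frac{6848721049}{4356} \approx 1.5723 \cdot 10^{6}$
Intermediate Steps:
$R{\left(D \right)} = 8 D^{3}$ ($R{\left(D \right)} = 8 D D^{2} = 8 D^{3}$)
$L{\left(x,t \right)} = \frac{11}{9} + \frac{8 x^{3}}{11}$
$E{\left(u \right)} = \frac{29}{18}$ ($E{\left(u \right)} = \frac{3}{2} + \frac{\left(u + u\right) \frac{1}{2 u + u}}{6} = \frac{3}{2} + \frac{2 u \frac{1}{3 u}}{6} = \frac{3}{2} + \frac{1}{6} \cdot \frac{2}{3} = \frac{3}{2} + \frac{1}{9} = \frac{29}{18}$)
$\left(L{\left(-12,13 \right)} + E{\left(-2 \right)}\right)^{2} = \left(\left(\frac{11}{9} + \frac{8 \left(-12\right)^{3}}{11}\right) + \frac{29}{18}\right)^{2} = \left(\left(\frac{11}{9} + \frac{8}{11} \left(-1728\right)\right) + \frac{29}{18}\right)^{2} = \left(\left(\frac{11}{9} - \frac{13824}{11}\right) + \frac{29}{18}\right)^{2} = \left(- \frac{124295}{99} + \frac{29}{18}\right)^{2} = \left(- \frac{82757}{66}\right)^{2} = \frac{6848721049}{4356}$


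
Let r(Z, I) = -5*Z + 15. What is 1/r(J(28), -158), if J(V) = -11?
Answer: 1/70 ≈ 0.014286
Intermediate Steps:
r(Z, I) = 15 - 5*Z
1/r(J(28), -158) = 1/(15 - 5*(-11)) = 1/(15 + 55) = 1/70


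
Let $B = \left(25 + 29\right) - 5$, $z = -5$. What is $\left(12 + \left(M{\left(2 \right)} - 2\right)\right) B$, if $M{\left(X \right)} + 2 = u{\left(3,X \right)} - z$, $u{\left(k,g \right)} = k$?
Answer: $784$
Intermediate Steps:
$M{\left(X \right)} = 6$ ($M{\left(X \right)} = -2 + \left(3 - -5\right) = -2 + \left(3 + 5\right) = -2 + 8 = 6$)
$B = 49$ ($B = 54 - 5 = 49$)
$\left(12 + \left(M{\left(2 \right)} - 2\right)\right) B = \left(12 + \left(6 - 2\right)\right) 49 = \left(12 + 4\right) 49 = 16 \cdot 49 = 784$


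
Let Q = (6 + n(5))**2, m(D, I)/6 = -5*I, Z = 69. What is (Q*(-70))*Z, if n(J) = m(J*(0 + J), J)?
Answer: -100154880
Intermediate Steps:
m(D, I) = -30*I (m(D, I) = 6*(-5*I) = -30*I)
n(J) = -30*J
Q = 20736 (Q = (6 - 30*5)**2 = (6 - 150)**2 = (-144)**2 = 20736)
(Q*(-70))*Z = (20736*(-70))*69 = -1451520*69 = -100154880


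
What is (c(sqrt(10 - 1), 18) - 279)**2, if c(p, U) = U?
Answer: 68121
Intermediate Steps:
(c(sqrt(10 - 1), 18) - 279)**2 = (18 - 279)**2 = (-261)**2 = 68121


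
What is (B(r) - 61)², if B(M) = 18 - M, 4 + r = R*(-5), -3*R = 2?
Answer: 16129/9 ≈ 1792.1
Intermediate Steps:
R = -⅔ (R = -⅓*2 = -⅔ ≈ -0.66667)
r = -⅔ (r = -4 - ⅔*(-5) = -4 + 10/3 = -⅔ ≈ -0.66667)
(B(r) - 61)² = ((18 - 1*(-⅔)) - 61)² = ((18 + ⅔) - 61)² = (56/3 - 61)² = (-127/3)² = 16129/9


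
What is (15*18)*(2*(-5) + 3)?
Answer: -1890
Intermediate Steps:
(15*18)*(2*(-5) + 3) = 270*(-10 + 3) = 270*(-7) = -1890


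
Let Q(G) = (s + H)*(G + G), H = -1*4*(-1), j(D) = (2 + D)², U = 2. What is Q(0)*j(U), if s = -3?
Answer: 0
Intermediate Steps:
H = 4 (H = -4*(-1) = 4)
Q(G) = 2*G (Q(G) = (-3 + 4)*(G + G) = 1*(2*G) = 2*G)
Q(0)*j(U) = (2*0)*(2 + 2)² = 0*4² = 0*16 = 0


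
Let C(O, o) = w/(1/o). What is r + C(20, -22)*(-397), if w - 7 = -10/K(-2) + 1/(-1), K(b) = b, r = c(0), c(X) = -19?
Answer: 96055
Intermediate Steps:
r = -19
w = 11 (w = 7 + (-10/(-2) + 1/(-1)) = 7 + (-10*(-½) + 1*(-1)) = 7 + (5 - 1) = 7 + 4 = 11)
C(O, o) = 11*o (C(O, o) = 11/(1/o) = 11*o)
r + C(20, -22)*(-397) = -19 + (11*(-22))*(-397) = -19 - 242*(-397) = -19 + 96074 = 96055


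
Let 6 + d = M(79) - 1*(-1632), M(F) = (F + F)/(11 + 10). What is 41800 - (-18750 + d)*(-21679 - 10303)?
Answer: -11494924172/21 ≈ -5.4738e+8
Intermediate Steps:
M(F) = 2*F/21 (M(F) = (2*F)/21 = (2*F)*(1/21) = 2*F/21)
d = 34304/21 (d = -6 + ((2/21)*79 - 1*(-1632)) = -6 + (158/21 + 1632) = -6 + 34430/21 = 34304/21 ≈ 1633.5)
41800 - (-18750 + d)*(-21679 - 10303) = 41800 - (-18750 + 34304/21)*(-21679 - 10303) = 41800 - (-359446)*(-31982)/21 = 41800 - 1*11495801972/21 = 41800 - 11495801972/21 = -11494924172/21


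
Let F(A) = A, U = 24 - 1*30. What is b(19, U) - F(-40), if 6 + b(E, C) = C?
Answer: 28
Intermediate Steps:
U = -6 (U = 24 - 30 = -6)
b(E, C) = -6 + C
b(19, U) - F(-40) = (-6 - 6) - 1*(-40) = -12 + 40 = 28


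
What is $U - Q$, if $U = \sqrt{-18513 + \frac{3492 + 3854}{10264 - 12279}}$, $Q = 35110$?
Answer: $-35110 + \frac{i \sqrt{75181747615}}{2015} \approx -35110.0 + 136.08 i$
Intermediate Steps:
$U = \frac{i \sqrt{75181747615}}{2015}$ ($U = \sqrt{-18513 + \frac{7346}{-2015}} = \sqrt{-18513 + 7346 \left(- \frac{1}{2015}\right)} = \sqrt{-18513 - \frac{7346}{2015}} = \sqrt{- \frac{37311041}{2015}} = \frac{i \sqrt{75181747615}}{2015} \approx 136.08 i$)
$U - Q = \frac{i \sqrt{75181747615}}{2015} - 35110 = -35110 + \frac{i \sqrt{75181747615}}{2015}$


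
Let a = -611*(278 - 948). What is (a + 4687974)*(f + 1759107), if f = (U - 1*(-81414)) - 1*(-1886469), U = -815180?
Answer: 14842497232640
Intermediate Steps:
f = 1152703 (f = (-815180 - 1*(-81414)) - 1*(-1886469) = (-815180 + 81414) + 1886469 = -733766 + 1886469 = 1152703)
a = 409370 (a = -611*(-670) = 409370)
(a + 4687974)*(f + 1759107) = (409370 + 4687974)*(1152703 + 1759107) = 5097344*2911810 = 14842497232640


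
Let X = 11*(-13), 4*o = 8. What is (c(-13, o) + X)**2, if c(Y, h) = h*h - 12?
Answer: 22801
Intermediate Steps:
o = 2 (o = (1/4)*8 = 2)
c(Y, h) = -12 + h**2 (c(Y, h) = h**2 - 12 = -12 + h**2)
X = -143
(c(-13, o) + X)**2 = ((-12 + 2**2) - 143)**2 = ((-12 + 4) - 143)**2 = (-8 - 143)**2 = (-151)**2 = 22801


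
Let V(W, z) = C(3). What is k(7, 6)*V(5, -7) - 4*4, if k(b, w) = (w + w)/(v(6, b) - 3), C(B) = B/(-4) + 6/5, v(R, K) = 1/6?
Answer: -1522/85 ≈ -17.906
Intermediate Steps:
v(R, K) = ⅙
C(B) = 6/5 - B/4 (C(B) = B*(-¼) + 6*(⅕) = -B/4 + 6/5 = 6/5 - B/4)
k(b, w) = -12*w/17 (k(b, w) = (w + w)/(⅙ - 3) = (2*w)/(-17/6) = (2*w)*(-6/17) = -12*w/17)
V(W, z) = 9/20 (V(W, z) = 6/5 - ¼*3 = 6/5 - ¾ = 9/20)
k(7, 6)*V(5, -7) - 4*4 = -12/17*6*(9/20) - 4*4 = -72/17*9/20 - 16 = -162/85 - 16 = -1522/85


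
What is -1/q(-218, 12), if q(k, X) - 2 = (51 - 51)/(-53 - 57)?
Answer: -1/2 ≈ -0.50000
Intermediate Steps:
q(k, X) = 2 (q(k, X) = 2 + (51 - 51)/(-53 - 57) = 2 + 0/(-110) = 2 + 0*(-1/110) = 2 + 0 = 2)
-1/q(-218, 12) = -1/2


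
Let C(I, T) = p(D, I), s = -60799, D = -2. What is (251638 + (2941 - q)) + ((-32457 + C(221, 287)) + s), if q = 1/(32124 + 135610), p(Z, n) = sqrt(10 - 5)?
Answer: 27059352081/167734 + sqrt(5) ≈ 1.6133e+5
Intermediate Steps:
p(Z, n) = sqrt(5)
C(I, T) = sqrt(5)
q = 1/167734 ≈ 5.9618e-6
(251638 + (2941 - q)) + ((-32457 + C(221, 287)) + s) = (251638 + (2941 - 1*1/167734)) + ((-32457 + sqrt(5)) - 60799) = (251638 + (2941 - 1/167734)) + (-93256 + sqrt(5)) = (251638 + 493305693/167734) + (-93256 + sqrt(5)) = 42701553985/167734 + (-93256 + sqrt(5)) = 27059352081/167734 + sqrt(5)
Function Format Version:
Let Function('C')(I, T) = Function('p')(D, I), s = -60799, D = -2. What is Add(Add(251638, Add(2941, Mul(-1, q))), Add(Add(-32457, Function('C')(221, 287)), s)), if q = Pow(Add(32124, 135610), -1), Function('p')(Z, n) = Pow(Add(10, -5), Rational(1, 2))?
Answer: Add(Rational(27059352081, 167734), Pow(5, Rational(1, 2))) ≈ 1.6133e+5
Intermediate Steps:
Function('p')(Z, n) = Pow(5, Rational(1, 2))
Function('C')(I, T) = Pow(5, Rational(1, 2))
q = Rational(1, 167734) (q = Pow(167734, -1) = Rational(1, 167734) ≈ 5.9618e-6)
Add(Add(251638, Add(2941, Mul(-1, q))), Add(Add(-32457, Function('C')(221, 287)), s)) = Add(Add(251638, Add(2941, Mul(-1, Rational(1, 167734)))), Add(Add(-32457, Pow(5, Rational(1, 2))), -60799)) = Add(Add(251638, Add(2941, Rational(-1, 167734))), Add(-93256, Pow(5, Rational(1, 2)))) = Add(Add(251638, Rational(493305693, 167734)), Add(-93256, Pow(5, Rational(1, 2)))) = Add(Rational(42701553985, 167734), Add(-93256, Pow(5, Rational(1, 2)))) = Add(Rational(27059352081, 167734), Pow(5, Rational(1, 2)))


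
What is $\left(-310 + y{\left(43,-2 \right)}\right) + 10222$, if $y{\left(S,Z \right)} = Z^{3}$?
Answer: $9904$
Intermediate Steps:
$\left(-310 + y{\left(43,-2 \right)}\right) + 10222 = \left(-310 + \left(-2\right)^{3}\right) + 10222 = \left(-310 - 8\right) + 10222 = -318 + 10222 = 9904$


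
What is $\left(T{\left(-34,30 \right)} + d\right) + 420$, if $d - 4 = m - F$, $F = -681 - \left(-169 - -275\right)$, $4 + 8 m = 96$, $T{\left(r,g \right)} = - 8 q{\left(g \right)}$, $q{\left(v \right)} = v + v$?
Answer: $\frac{1485}{2} \approx 742.5$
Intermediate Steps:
$q{\left(v \right)} = 2 v$
$T{\left(r,g \right)} = - 16 g$ ($T{\left(r,g \right)} = - 8 \cdot 2 g = - 16 g$)
$m = \frac{23}{2}$ ($m = - \frac{1}{2} + \frac{1}{8} \cdot 96 = - \frac{1}{2} + 12 = \frac{23}{2} \approx 11.5$)
$F = -787$ ($F = -681 - \left(-169 + 275\right) = -681 - 106 = -787$)
$d = \frac{1605}{2}$ ($d = 4 + \left(\frac{23}{2} - -787\right) = 4 + \left(\frac{23}{2} + 787\right) = 4 + \frac{1597}{2} = \frac{1605}{2} \approx 802.5$)
$\left(T{\left(-34,30 \right)} + d\right) + 420 = \left(\left(-16\right) 30 + \frac{1605}{2}\right) + 420 = \left(-480 + \frac{1605}{2}\right) + 420 = \frac{645}{2} + 420 = \frac{1485}{2}$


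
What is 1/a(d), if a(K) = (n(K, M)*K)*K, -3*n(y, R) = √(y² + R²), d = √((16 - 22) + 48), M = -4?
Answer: -√58/812 ≈ -0.0093790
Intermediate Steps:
d = √42 (d = √(-6 + 48) = √42 ≈ 6.4807)
n(y, R) = -√(R² + y²)/3 (n(y, R) = -√(y² + R²)/3 = -√(R² + y²)/3)
a(K) = -K²*√(16 + K²)/3 (a(K) = ((-√((-4)² + K²)/3)*K)*K = ((-√(16 + K²)/3)*K)*K = (-K*√(16 + K²)/3)*K = -K²*√(16 + K²)/3)
1/a(d) = 1/(-(√42)²*√(16 + (√42)²)/3) = 1/(-⅓*42*√(16 + 42)) = 1/(-⅓*42*√58) = 1/(-14*√58) = -√58/812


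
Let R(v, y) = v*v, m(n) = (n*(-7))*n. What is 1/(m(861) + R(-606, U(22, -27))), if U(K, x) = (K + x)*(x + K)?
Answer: -1/4822011 ≈ -2.0738e-7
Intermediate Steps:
m(n) = -7*n**2 (m(n) = (-7*n)*n = -7*n**2)
U(K, x) = (K + x)**2 (U(K, x) = (K + x)*(K + x) = (K + x)**2)
R(v, y) = v**2
1/(m(861) + R(-606, U(22, -27))) = 1/(-7*861**2 + (-606)**2) = 1/(-7*741321 + 367236) = 1/(-5189247 + 367236) = 1/(-4822011) = -1/4822011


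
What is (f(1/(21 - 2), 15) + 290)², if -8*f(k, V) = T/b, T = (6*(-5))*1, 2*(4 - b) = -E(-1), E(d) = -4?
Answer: 5452225/64 ≈ 85191.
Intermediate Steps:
b = 2 (b = 4 - (-1)*(-4)/2 = 4 - ½*4 = 4 - 2 = 2)
T = -30 (T = -30*1 = -30)
f(k, V) = 15/8 (f(k, V) = -(-15)/(4*2) = -⅛*(-15) = 15/8)
(f(1/(21 - 2), 15) + 290)² = (15/8 + 290)² = (2335/8)² = 5452225/64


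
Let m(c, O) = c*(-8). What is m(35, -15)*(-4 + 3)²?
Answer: -280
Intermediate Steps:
m(c, O) = -8*c
m(35, -15)*(-4 + 3)² = (-8*35)*(-4 + 3)² = -280*(-1)² = -280*1 = -280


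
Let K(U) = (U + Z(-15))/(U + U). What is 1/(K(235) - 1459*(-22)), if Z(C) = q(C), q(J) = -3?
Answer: 235/7543146 ≈ 3.1154e-5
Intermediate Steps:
Z(C) = -3
K(U) = (-3 + U)/(2*U) (K(U) = (U - 3)/(U + U) = (-3 + U)/((2*U)) = (-3 + U)*(1/(2*U)) = (-3 + U)/(2*U))
1/(K(235) - 1459*(-22)) = 1/((½)*(-3 + 235)/235 - 1459*(-22)) = 1/((½)*(1/235)*232 + 32098) = 1/(116/235 + 32098) = 1/(7543146/235) = 235/7543146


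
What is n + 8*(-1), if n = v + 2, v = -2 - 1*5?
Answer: -13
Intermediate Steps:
v = -7 (v = -2 - 5 = -7)
n = -5 (n = -7 + 2 = -5)
n + 8*(-1) = -5 + 8*(-1) = -5 - 8 = -13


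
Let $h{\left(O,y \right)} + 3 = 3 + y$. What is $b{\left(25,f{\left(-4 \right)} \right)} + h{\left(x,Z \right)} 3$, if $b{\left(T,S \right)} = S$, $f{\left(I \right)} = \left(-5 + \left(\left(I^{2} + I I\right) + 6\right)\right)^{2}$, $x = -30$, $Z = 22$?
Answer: $1155$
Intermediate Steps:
$h{\left(O,y \right)} = y$ ($h{\left(O,y \right)} = -3 + \left(3 + y\right) = y$)
$f{\left(I \right)} = \left(1 + 2 I^{2}\right)^{2}$ ($f{\left(I \right)} = \left(-5 + \left(\left(I^{2} + I^{2}\right) + 6\right)\right)^{2} = \left(-5 + \left(2 I^{2} + 6\right)\right)^{2} = \left(-5 + \left(6 + 2 I^{2}\right)\right)^{2} = \left(1 + 2 I^{2}\right)^{2}$)
$b{\left(25,f{\left(-4 \right)} \right)} + h{\left(x,Z \right)} 3 = \left(1 + 2 \left(-4\right)^{2}\right)^{2} + 22 \cdot 3 = \left(1 + 2 \cdot 16\right)^{2} + 66 = \left(1 + 32\right)^{2} + 66 = 33^{2} + 66 = 1089 + 66 = 1155$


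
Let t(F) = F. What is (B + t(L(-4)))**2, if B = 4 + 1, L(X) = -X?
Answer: 81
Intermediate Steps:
B = 5
(B + t(L(-4)))**2 = (5 - 1*(-4))**2 = (5 + 4)**2 = 9**2 = 81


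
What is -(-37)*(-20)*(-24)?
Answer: 17760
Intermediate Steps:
-(-37)*(-20)*(-24) = -37*20*(-24) = -740*(-24) = 17760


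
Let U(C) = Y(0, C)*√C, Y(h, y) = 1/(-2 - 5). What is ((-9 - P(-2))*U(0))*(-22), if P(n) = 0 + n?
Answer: 0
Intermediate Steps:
P(n) = n
Y(h, y) = -⅐ (Y(h, y) = 1/(-7) = -⅐)
U(C) = -√C/7
((-9 - P(-2))*U(0))*(-22) = ((-9 - 1*(-2))*(-√0/7))*(-22) = ((-9 + 2)*(-⅐*0))*(-22) = -7*0*(-22) = 0*(-22) = 0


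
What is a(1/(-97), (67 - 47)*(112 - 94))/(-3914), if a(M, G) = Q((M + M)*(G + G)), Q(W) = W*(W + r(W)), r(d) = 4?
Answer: -757440/18413413 ≈ -0.041135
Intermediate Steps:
Q(W) = W*(4 + W) (Q(W) = W*(W + 4) = W*(4 + W))
a(M, G) = 4*G*M*(4 + 4*G*M) (a(M, G) = ((M + M)*(G + G))*(4 + (M + M)*(G + G)) = ((2*M)*(2*G))*(4 + (2*M)*(2*G)) = (4*G*M)*(4 + 4*G*M) = 4*G*M*(4 + 4*G*M))
a(1/(-97), (67 - 47)*(112 - 94))/(-3914) = (16*((67 - 47)*(112 - 94))*(1 + ((67 - 47)*(112 - 94))/(-97))/(-97))/(-3914) = (16*(20*18)*(-1/97)*(1 + (20*18)*(-1/97)))*(-1/3914) = (16*360*(-1/97)*(1 + 360*(-1/97)))*(-1/3914) = (16*360*(-1/97)*(1 - 360/97))*(-1/3914) = (16*360*(-1/97)*(-263/97))*(-1/3914) = (1514880/9409)*(-1/3914) = -757440/18413413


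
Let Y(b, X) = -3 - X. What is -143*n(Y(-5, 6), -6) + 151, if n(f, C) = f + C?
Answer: 2296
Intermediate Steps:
n(f, C) = C + f
-143*n(Y(-5, 6), -6) + 151 = -143*(-6 + (-3 - 1*6)) + 151 = -143*(-6 + (-3 - 6)) + 151 = -143*(-6 - 9) + 151 = -143*(-15) + 151 = 2145 + 151 = 2296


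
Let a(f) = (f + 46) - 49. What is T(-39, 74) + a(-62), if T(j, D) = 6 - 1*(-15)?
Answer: -44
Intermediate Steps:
T(j, D) = 21 (T(j, D) = 6 + 15 = 21)
a(f) = -3 + f (a(f) = (46 + f) - 49 = -3 + f)
T(-39, 74) + a(-62) = 21 + (-3 - 62) = 21 - 65 = -44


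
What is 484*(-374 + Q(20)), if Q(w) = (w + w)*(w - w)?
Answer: -181016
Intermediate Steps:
Q(w) = 0 (Q(w) = (2*w)*0 = 0)
484*(-374 + Q(20)) = 484*(-374 + 0) = 484*(-374) = -181016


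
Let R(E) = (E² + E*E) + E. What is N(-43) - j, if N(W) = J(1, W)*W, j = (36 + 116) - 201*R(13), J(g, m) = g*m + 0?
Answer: 72248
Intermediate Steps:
R(E) = E + 2*E² (R(E) = (E² + E²) + E = 2*E² + E = E + 2*E²)
J(g, m) = g*m
j = -70399 (j = (36 + 116) - 2613*(1 + 2*13) = 152 - 2613*(1 + 26) = 152 - 2613*27 = 152 - 201*351 = 152 - 70551 = -70399)
N(W) = W² (N(W) = (1*W)*W = W*W = W²)
N(-43) - j = (-43)² - 1*(-70399) = 1849 + 70399 = 72248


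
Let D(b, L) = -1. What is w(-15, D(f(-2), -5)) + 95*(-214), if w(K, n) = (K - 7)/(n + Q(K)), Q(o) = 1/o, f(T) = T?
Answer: -162475/8 ≈ -20309.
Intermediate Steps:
w(K, n) = (-7 + K)/(n + 1/K) (w(K, n) = (K - 7)/(n + 1/K) = (-7 + K)/(n + 1/K))
w(-15, D(f(-2), -5)) + 95*(-214) = -15*(-7 - 15)/(1 - 15*(-1)) + 95*(-214) = -15*(-22)/(1 + 15) - 20330 = -15*(-22)/16 - 20330 = -15*1/16*(-22) - 20330 = 165/8 - 20330 = -162475/8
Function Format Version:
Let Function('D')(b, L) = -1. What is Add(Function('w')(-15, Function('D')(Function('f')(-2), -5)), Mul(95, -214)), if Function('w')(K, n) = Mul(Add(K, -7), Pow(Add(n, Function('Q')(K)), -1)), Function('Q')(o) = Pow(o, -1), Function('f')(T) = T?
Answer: Rational(-162475, 8) ≈ -20309.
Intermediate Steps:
Function('w')(K, n) = Mul(Pow(Add(n, Pow(K, -1)), -1), Add(-7, K)) (Function('w')(K, n) = Mul(Add(K, -7), Pow(Add(n, Pow(K, -1)), -1)) = Mul(Add(-7, K), Pow(Add(n, Pow(K, -1)), -1)) = Mul(Pow(Add(n, Pow(K, -1)), -1), Add(-7, K)))
Add(Function('w')(-15, Function('D')(Function('f')(-2), -5)), Mul(95, -214)) = Add(Mul(-15, Pow(Add(1, Mul(-15, -1)), -1), Add(-7, -15)), Mul(95, -214)) = Add(Mul(-15, Pow(Add(1, 15), -1), -22), -20330) = Add(Mul(-15, Pow(16, -1), -22), -20330) = Add(Mul(-15, Rational(1, 16), -22), -20330) = Add(Rational(165, 8), -20330) = Rational(-162475, 8)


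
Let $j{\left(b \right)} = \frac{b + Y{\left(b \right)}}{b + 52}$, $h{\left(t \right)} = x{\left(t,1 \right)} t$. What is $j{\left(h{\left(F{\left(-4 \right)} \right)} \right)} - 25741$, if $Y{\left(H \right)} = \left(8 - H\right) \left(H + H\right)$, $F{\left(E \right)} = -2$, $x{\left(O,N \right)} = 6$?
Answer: $- \frac{257533}{10} \approx -25753.0$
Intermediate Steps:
$Y{\left(H \right)} = 2 H \left(8 - H\right)$ ($Y{\left(H \right)} = \left(8 - H\right) 2 H = 2 H \left(8 - H\right)$)
$h{\left(t \right)} = 6 t$
$j{\left(b \right)} = \frac{b + 2 b \left(8 - b\right)}{52 + b}$ ($j{\left(b \right)} = \frac{b + 2 b \left(8 - b\right)}{b + 52} = \frac{b + 2 b \left(8 - b\right)}{52 + b}$)
$j{\left(h{\left(F{\left(-4 \right)} \right)} \right)} - 25741 = \frac{6 \left(-2\right) \left(17 - 2 \cdot 6 \left(-2\right)\right)}{52 + 6 \left(-2\right)} - 25741 = - \frac{12 \left(17 - -24\right)}{52 - 12} - 25741 = - \frac{12 \left(17 + 24\right)}{40} - 25741 = \left(-12\right) \frac{1}{40} \cdot 41 - 25741 = - \frac{123}{10} - 25741 = - \frac{257533}{10}$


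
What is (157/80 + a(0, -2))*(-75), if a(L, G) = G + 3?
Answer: -3555/16 ≈ -222.19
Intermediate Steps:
a(L, G) = 3 + G
(157/80 + a(0, -2))*(-75) = (157/80 + (3 - 2))*(-75) = (157*(1/80) + 1)*(-75) = (157/80 + 1)*(-75) = (237/80)*(-75) = -3555/16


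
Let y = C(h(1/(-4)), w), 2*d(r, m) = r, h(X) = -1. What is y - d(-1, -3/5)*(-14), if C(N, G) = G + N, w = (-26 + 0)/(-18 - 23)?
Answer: -302/41 ≈ -7.3659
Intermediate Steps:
d(r, m) = r/2
w = 26/41 (w = -26/(-41) = -26*(-1/41) = 26/41 ≈ 0.63415)
y = -15/41 (y = 26/41 - 1 = -15/41 ≈ -0.36585)
y - d(-1, -3/5)*(-14) = -15/41 - (1/2)*(-1)*(-14) = -15/41 - (-1)*(-14)/2 = -15/41 - 1*7 = -15/41 - 7 = -302/41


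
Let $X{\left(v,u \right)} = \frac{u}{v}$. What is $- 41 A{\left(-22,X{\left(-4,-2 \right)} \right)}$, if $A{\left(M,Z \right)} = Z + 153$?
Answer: $- \frac{12587}{2} \approx -6293.5$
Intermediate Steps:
$A{\left(M,Z \right)} = 153 + Z$
$- 41 A{\left(-22,X{\left(-4,-2 \right)} \right)} = - 41 \left(153 - \frac{2}{-4}\right) = - 41 \left(153 - - \frac{1}{2}\right) = - 41 \left(153 + \frac{1}{2}\right) = \left(-41\right) \frac{307}{2} = - \frac{12587}{2}$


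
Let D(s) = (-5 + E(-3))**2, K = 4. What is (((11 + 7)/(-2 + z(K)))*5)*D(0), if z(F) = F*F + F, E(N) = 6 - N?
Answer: 80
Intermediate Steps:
z(F) = F + F**2 (z(F) = F**2 + F = F + F**2)
D(s) = 16 (D(s) = (-5 + (6 - 1*(-3)))**2 = (-5 + (6 + 3))**2 = (-5 + 9)**2 = 4**2 = 16)
(((11 + 7)/(-2 + z(K)))*5)*D(0) = (((11 + 7)/(-2 + 4*(1 + 4)))*5)*16 = ((18/(-2 + 4*5))*5)*16 = ((18/(-2 + 20))*5)*16 = ((18/18)*5)*16 = ((18*(1/18))*5)*16 = (1*5)*16 = 5*16 = 80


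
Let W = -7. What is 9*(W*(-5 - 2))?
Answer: 441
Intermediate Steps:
9*(W*(-5 - 2)) = 9*(-7*(-5 - 2)) = 9*(-7*(-7)) = 9*49 = 441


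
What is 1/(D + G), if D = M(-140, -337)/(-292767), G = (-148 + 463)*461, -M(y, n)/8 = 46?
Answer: 12729/1848441751 ≈ 6.8863e-6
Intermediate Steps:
M(y, n) = -368 (M(y, n) = -8*46 = -368)
G = 145215 (G = 315*461 = 145215)
D = 16/12729 (D = -368/(-292767) = -368*(-1/292767) = 16/12729 ≈ 0.0012570)
1/(D + G) = 1/(16/12729 + 145215) = 1/(1848441751/12729) = 12729/1848441751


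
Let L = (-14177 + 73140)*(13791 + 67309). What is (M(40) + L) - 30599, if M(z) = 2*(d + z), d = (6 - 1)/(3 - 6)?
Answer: 14345606333/3 ≈ 4.7819e+9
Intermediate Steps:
d = -5/3 (d = 5/(-3) = 5*(-⅓) = -5/3 ≈ -1.6667)
L = 4781899300 (L = 58963*81100 = 4781899300)
M(z) = -10/3 + 2*z (M(z) = 2*(-5/3 + z) = -10/3 + 2*z)
(M(40) + L) - 30599 = ((-10/3 + 2*40) + 4781899300) - 30599 = ((-10/3 + 80) + 4781899300) - 30599 = (230/3 + 4781899300) - 30599 = 14345698130/3 - 30599 = 14345606333/3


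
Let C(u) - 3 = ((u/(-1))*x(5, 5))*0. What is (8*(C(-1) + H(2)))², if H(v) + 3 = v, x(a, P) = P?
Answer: 256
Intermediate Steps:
C(u) = 3 (C(u) = 3 + ((u/(-1))*5)*0 = 3 + ((u*(-1))*5)*0 = 3 + (-u*5)*0 = 3 - 5*u*0 = 3 + 0 = 3)
H(v) = -3 + v
(8*(C(-1) + H(2)))² = (8*(3 + (-3 + 2)))² = (8*(3 - 1))² = (8*2)² = 16² = 256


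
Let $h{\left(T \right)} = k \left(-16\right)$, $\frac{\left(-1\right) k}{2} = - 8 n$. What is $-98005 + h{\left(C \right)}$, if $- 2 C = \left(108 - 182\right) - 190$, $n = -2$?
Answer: $-97493$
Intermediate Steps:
$k = -32$ ($k = - 2 \left(\left(-8\right) \left(-2\right)\right) = \left(-2\right) 16 = -32$)
$C = 132$ ($C = - \frac{\left(108 - 182\right) - 190}{2} = - \frac{-74 - 190}{2} = \left(- \frac{1}{2}\right) \left(-264\right) = 132$)
$h{\left(T \right)} = 512$ ($h{\left(T \right)} = \left(-32\right) \left(-16\right) = 512$)
$-98005 + h{\left(C \right)} = -98005 + 512 = -97493$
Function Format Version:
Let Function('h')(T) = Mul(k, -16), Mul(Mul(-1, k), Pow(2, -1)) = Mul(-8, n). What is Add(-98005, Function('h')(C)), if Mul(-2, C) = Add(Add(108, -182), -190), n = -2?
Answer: -97493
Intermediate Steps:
k = -32 (k = Mul(-2, Mul(-8, -2)) = Mul(-2, 16) = -32)
C = 132 (C = Mul(Rational(-1, 2), Add(Add(108, -182), -190)) = Mul(Rational(-1, 2), Add(-74, -190)) = Mul(Rational(-1, 2), -264) = 132)
Function('h')(T) = 512 (Function('h')(T) = Mul(-32, -16) = 512)
Add(-98005, Function('h')(C)) = Add(-98005, 512) = -97493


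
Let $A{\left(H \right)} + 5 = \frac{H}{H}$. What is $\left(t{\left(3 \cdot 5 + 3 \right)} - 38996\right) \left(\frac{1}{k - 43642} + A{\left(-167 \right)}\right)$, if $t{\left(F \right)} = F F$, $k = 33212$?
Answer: $\frac{806717256}{5215} \approx 1.5469 \cdot 10^{5}$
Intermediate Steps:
$A{\left(H \right)} = -4$ ($A{\left(H \right)} = -5 + \frac{H}{H} = -5 + 1 = -4$)
$t{\left(F \right)} = F^{2}$
$\left(t{\left(3 \cdot 5 + 3 \right)} - 38996\right) \left(\frac{1}{k - 43642} + A{\left(-167 \right)}\right) = \left(\left(3 \cdot 5 + 3\right)^{2} - 38996\right) \left(\frac{1}{33212 - 43642} - 4\right) = \left(\left(15 + 3\right)^{2} - 38996\right) \left(\frac{1}{-10430} - 4\right) = \left(18^{2} - 38996\right) \left(- \frac{1}{10430} - 4\right) = \left(324 - 38996\right) \left(- \frac{41721}{10430}\right) = \left(-38672\right) \left(- \frac{41721}{10430}\right) = \frac{806717256}{5215}$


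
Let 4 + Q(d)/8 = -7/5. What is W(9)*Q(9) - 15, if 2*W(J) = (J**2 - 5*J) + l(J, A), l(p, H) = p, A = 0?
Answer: -987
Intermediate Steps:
Q(d) = -216/5 (Q(d) = -32 + 8*(-7/5) = -32 - 56/5 = -216/5)
W(J) = J**2/2 - 2*J (W(J) = ((J**2 - 5*J) + J)/2 = (J**2 - 4*J)/2 = J**2/2 - 2*J)
W(9)*Q(9) - 15 = ((1/2)*9*(-4 + 9))*(-216/5) - 15 = ((1/2)*9*5)*(-216/5) - 15 = (45/2)*(-216/5) - 15 = -972 - 15 = -987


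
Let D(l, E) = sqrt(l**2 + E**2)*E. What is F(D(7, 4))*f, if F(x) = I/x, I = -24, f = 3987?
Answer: -23922*sqrt(65)/65 ≈ -2967.2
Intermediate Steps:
D(l, E) = E*sqrt(E**2 + l**2) (D(l, E) = sqrt(E**2 + l**2)*E = E*sqrt(E**2 + l**2))
F(x) = -24/x
F(D(7, 4))*f = -24*1/(4*sqrt(4**2 + 7**2))*3987 = -24*1/(4*sqrt(16 + 49))*3987 = -24*sqrt(65)/260*3987 = -6*sqrt(65)/65*3987 = -23922*sqrt(65)/65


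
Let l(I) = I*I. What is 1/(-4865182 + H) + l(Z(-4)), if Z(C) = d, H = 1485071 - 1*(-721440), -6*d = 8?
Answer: 42538727/23928039 ≈ 1.7778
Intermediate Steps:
d = -4/3 (d = -⅙*8 = -4/3 ≈ -1.3333)
H = 2206511 (H = 1485071 + 721440 = 2206511)
Z(C) = -4/3
l(I) = I²
1/(-4865182 + H) + l(Z(-4)) = 1/(-4865182 + 2206511) + (-4/3)² = 1/(-2658671) + 16/9 = -1/2658671 + 16/9 = 42538727/23928039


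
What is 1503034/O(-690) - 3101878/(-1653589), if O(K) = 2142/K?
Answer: -40831421266792/84333039 ≈ -4.8417e+5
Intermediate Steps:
1503034/O(-690) - 3101878/(-1653589) = 1503034/((2142/(-690))) - 3101878/(-1653589) = 1503034/((2142*(-1/690))) - 3101878*(-1/1653589) = 1503034/(-357/115) + 3101878/1653589 = 1503034*(-115/357) + 3101878/1653589 = -172848910/357 + 3101878/1653589 = -40831421266792/84333039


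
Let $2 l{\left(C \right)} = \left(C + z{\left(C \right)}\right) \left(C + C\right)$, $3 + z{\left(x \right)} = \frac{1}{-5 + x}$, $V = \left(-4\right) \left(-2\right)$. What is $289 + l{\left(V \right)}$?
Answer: $\frac{995}{3} \approx 331.67$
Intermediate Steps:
$V = 8$
$z{\left(x \right)} = -3 + \frac{1}{-5 + x}$
$l{\left(C \right)} = C \left(C + \frac{16 - 3 C}{-5 + C}\right)$ ($l{\left(C \right)} = \frac{\left(C + \frac{16 - 3 C}{-5 + C}\right) \left(C + C\right)}{2} = \frac{\left(C + \frac{16 - 3 C}{-5 + C}\right) 2 C}{2} = \frac{2 C \left(C + \frac{16 - 3 C}{-5 + C}\right)}{2} = C \left(C + \frac{16 - 3 C}{-5 + C}\right)$)
$289 + l{\left(V \right)} = 289 + \frac{8 \left(16 + 8^{2} - 64\right)}{-5 + 8} = 289 + \frac{8 \left(16 + 64 - 64\right)}{3} = 289 + 8 \cdot \frac{1}{3} \cdot 16 = 289 + \frac{128}{3} = \frac{995}{3}$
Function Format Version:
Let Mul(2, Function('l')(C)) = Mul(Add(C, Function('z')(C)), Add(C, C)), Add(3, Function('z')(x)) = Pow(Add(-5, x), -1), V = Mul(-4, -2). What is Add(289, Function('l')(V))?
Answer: Rational(995, 3) ≈ 331.67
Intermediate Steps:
V = 8
Function('z')(x) = Add(-3, Pow(Add(-5, x), -1))
Function('l')(C) = Mul(C, Add(C, Mul(Pow(Add(-5, C), -1), Add(16, Mul(-3, C))))) (Function('l')(C) = Mul(Rational(1, 2), Mul(Add(C, Mul(Pow(Add(-5, C), -1), Add(16, Mul(-3, C)))), Add(C, C))) = Mul(Rational(1, 2), Mul(Add(C, Mul(Pow(Add(-5, C), -1), Add(16, Mul(-3, C)))), Mul(2, C))) = Mul(Rational(1, 2), Mul(2, C, Add(C, Mul(Pow(Add(-5, C), -1), Add(16, Mul(-3, C)))))) = Mul(C, Add(C, Mul(Pow(Add(-5, C), -1), Add(16, Mul(-3, C))))))
Add(289, Function('l')(V)) = Add(289, Mul(8, Pow(Add(-5, 8), -1), Add(16, Pow(8, 2), Mul(-8, 8)))) = Add(289, Mul(8, Pow(3, -1), Add(16, 64, -64))) = Add(289, Mul(8, Rational(1, 3), 16)) = Add(289, Rational(128, 3)) = Rational(995, 3)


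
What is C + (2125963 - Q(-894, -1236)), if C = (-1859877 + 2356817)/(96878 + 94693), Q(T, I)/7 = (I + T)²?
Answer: -5676695934487/191571 ≈ -2.9632e+7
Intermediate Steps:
Q(T, I) = 7*(I + T)²
C = 496940/191571 ≈ 2.5940
C + (2125963 - Q(-894, -1236)) = 496940/191571 + (2125963 - 7*(-1236 - 894)²) = 496940/191571 + (2125963 - 7*(-2130)²) = 496940/191571 + (2125963 - 7*4536900) = 496940/191571 + (2125963 - 1*31758300) = 496940/191571 + (2125963 - 31758300) = 496940/191571 - 29632337 = -5676695934487/191571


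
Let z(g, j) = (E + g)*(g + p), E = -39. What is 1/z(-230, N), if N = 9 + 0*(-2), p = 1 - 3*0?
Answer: 1/61601 ≈ 1.6234e-5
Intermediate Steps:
p = 1 (p = 1 + 0 = 1)
N = 9 (N = 9 + 0 = 9)
z(g, j) = (1 + g)*(-39 + g) (z(g, j) = (-39 + g)*(g + 1) = (-39 + g)*(1 + g) = (1 + g)*(-39 + g))
1/z(-230, N) = 1/(-39 + (-230)² - 38*(-230)) = 1/(-39 + 52900 + 8740) = 1/61601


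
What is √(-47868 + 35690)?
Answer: I*√12178 ≈ 110.35*I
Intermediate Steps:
√(-47868 + 35690) = √(-12178) = I*√12178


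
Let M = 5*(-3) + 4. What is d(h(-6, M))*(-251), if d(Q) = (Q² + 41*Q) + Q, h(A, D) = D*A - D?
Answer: -2299913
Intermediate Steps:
M = -11 (M = -15 + 4 = -11)
h(A, D) = -D + A*D (h(A, D) = A*D - D = -D + A*D)
d(Q) = Q² + 42*Q
d(h(-6, M))*(-251) = ((-11*(-1 - 6))*(42 - 11*(-1 - 6)))*(-251) = ((-11*(-7))*(42 - 11*(-7)))*(-251) = (77*(42 + 77))*(-251) = (77*119)*(-251) = 9163*(-251) = -2299913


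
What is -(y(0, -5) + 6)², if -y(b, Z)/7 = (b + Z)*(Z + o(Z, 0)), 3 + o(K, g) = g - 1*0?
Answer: -75076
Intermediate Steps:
o(K, g) = -3 + g (o(K, g) = -3 + (g - 1*0) = -3 + (g + 0) = -3 + g)
y(b, Z) = -7*(-3 + Z)*(Z + b) (y(b, Z) = -7*(b + Z)*(Z + (-3 + 0)) = -7*(Z + b)*(Z - 3) = -7*(Z + b)*(-3 + Z) = -7*(-3 + Z)*(Z + b))
-(y(0, -5) + 6)² = -((-7*(-5)² + 21*(-5) + 21*0 - 7*(-5)*0) + 6)² = -((-7*25 - 105 + 0 + 0) + 6)² = -((-175 - 105 + 0 + 0) + 6)² = -(-280 + 6)² = -1*(-274)² = -1*75076 = -75076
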